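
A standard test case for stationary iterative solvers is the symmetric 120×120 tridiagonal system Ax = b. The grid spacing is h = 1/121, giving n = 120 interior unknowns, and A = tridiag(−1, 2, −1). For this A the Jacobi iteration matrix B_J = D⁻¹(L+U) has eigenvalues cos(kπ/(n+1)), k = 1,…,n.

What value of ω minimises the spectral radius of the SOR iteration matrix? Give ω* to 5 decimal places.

ω* = 1.94939

spectrum of D⁻¹(L+U) = {cos(kπ/121) : 1≤k≤120}; ρ_J = cos(π/121) = 0.99966.
1 − cos²(π/121) = sin²(π/121) ⇒ √(1−ρ_J²) = sin(π/121) = 0.025961.
So ω* = 2/1.025961 = 1.94939 (Young).
Hence ρ(B_{ω*}) = 1.94939 − 1 = 0.94939.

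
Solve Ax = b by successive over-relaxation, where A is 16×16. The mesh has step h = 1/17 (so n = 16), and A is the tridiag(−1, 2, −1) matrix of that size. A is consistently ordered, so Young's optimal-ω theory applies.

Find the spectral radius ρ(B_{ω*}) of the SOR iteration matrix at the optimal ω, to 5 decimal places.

With n=16, ρ(Jacobi) = cos(π/17) = 0.98297.
√(1−ρ_J²) simplifies to sin(π/17) = 0.183750.
Young: ω* = 2/(1+√(1−ρ_J²)) = 2/(1+0.183750) = 2/1.183750 = 1.68955.
At ω = 1.68955 every |λ(B_ω)| = ω−1, so ρ_SOR = 0.68955.

ρ_SOR = 0.68955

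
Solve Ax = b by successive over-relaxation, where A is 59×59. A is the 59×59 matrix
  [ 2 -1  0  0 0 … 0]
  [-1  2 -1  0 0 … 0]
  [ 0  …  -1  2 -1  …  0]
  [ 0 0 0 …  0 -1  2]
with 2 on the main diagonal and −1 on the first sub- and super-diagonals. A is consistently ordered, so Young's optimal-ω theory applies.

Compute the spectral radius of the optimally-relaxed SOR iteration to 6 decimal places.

B_J for the 59×59 system has eigenvalues cos(kπ/60); ρ_J = cos(π/60) = 0.998630.
√(1−ρ_J²) simplifies to sin(π/60) = 0.0523360.
ω* = 2 / (1 + 0.0523360) = 2 / 1.0523360 ≈ 1.900534.
[ρ_SOR] ω* − 1 = 0.900534.

ρ_SOR = 0.900534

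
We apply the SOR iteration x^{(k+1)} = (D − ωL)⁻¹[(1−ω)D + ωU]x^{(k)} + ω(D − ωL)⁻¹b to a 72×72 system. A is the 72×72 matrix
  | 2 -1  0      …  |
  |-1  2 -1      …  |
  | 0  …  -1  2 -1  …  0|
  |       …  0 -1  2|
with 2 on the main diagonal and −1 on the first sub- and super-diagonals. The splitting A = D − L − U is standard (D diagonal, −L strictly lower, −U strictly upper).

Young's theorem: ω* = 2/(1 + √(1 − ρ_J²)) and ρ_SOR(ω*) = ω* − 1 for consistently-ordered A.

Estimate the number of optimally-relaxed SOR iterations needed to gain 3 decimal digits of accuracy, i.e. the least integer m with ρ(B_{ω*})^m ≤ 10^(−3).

ρ_J = max_k |cos(kπ/73)| = cos(π/73) = 0.9990741
√(1−ρ_J²) simplifies to sin(π/73) = 0.0430222.
So ω* = 2/1.0430222 = 1.9175047 (Young).
ρ(B_{ω*}) = ω*−1 = 0.9175047
For 3 digits: m = 3·ln10 / (−ln 0.9175047) = 6.90776/0.0860976 = 80.232; round up → m = 81.

m = 81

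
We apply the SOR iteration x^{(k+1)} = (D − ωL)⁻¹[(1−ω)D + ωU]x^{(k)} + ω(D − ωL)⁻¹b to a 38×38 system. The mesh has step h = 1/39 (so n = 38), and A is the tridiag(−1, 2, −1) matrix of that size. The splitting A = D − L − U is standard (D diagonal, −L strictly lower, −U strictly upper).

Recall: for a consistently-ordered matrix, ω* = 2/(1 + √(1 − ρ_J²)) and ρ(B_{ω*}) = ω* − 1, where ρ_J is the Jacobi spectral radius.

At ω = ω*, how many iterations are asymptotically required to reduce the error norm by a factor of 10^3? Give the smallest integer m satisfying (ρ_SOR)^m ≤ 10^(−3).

spectrum of D⁻¹(L+U) = {cos(kπ/39) : 1≤k≤38}; ρ_J = cos(π/39) = 0.9967573.
√(1−ρ_J²) = |sin(π/39)| = 0.0804666
ω* = 2/(1 + 0.0804666) = 2/1.0804666 = 1.8510521.
ρ_SOR = ω* − 1 ≈ 0.8510521.
Need (0.8510521)^m ≤ 10^(−3): m ≥ 3·ln10/|ln 0.8510521| = 6.90776/0.161282 = 42.830 ⇒ m = 43.

m = 43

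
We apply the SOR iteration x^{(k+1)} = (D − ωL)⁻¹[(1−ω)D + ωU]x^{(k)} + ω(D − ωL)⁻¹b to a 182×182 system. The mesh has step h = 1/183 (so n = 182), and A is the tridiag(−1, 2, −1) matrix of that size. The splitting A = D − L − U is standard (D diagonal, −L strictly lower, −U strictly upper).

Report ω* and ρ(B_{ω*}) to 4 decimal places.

ω* = 1.9662, ρ_SOR = 0.9662

n=182: λ(B_J) = 1 − λ(A)/2 = cos(kπ/183); k=1 gives ρ_J = 0.9999.
√(1−ρ_J²) simplifies to sin(π/183) = 0.01717.
ω* = 2/(1 + 0.01717) = 2/1.01717 = 1.9662.
At ω = 1.9662 every |λ(B_ω)| = ω−1, so ρ_SOR = 0.9662.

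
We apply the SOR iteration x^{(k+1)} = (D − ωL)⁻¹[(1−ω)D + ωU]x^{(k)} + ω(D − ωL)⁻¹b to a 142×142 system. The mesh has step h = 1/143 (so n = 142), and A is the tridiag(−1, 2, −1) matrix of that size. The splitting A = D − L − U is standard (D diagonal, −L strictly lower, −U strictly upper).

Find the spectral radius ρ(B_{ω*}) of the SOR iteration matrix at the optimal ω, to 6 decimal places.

½·tridiag(1,0,1) at n=142: λ_k = cos(kπ/143); max |λ| at k=1 ⇒ ρ_J = cos(π/143) ≈ 0.999759.
√(1−ρ_J²) simplifies to sin(π/143) = 0.0219674.
So ω* = 2/1.0219674 = 1.957010 (Young).
At ω = 1.957010 every |λ(B_ω)| = ω−1, so ρ_SOR = 0.957010.

ρ_SOR = 0.957010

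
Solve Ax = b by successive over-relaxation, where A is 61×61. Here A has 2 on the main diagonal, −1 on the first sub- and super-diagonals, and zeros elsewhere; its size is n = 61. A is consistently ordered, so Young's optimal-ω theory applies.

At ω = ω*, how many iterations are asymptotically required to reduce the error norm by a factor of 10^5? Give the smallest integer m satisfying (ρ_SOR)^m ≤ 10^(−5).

ρ_J = max_k |cos(kπ/62)| = cos(π/62) = 0.9987165
√(1−ρ_J²) simplifies to sin(π/62) = 0.0506492.
[ω*] 2 ÷ (1 + 0.0506492) = 2 ÷ 1.0506492 = 1.9035849.
At ω = 1.9035849 every |λ(B_ω)| = ω−1, so ρ_SOR = 0.9035849.
ρ_SOR^m ≤ 10^(−5) ⇔ m ≥ 5·ln10/(−ln 0.9035849) = 11.5129/0.101385 = 113.556; m = ⌈113.556⌉ = 114.

m = 114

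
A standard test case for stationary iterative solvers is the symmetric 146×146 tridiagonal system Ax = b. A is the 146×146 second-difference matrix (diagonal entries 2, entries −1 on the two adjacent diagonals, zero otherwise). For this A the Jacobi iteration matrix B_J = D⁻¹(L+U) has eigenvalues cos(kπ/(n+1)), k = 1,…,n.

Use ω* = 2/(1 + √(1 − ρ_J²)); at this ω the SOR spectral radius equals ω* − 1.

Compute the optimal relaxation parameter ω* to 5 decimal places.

ω* = 1.95815

ρ_J = max_k |cos(kπ/147)| = cos(π/147) = 0.99977
√(1 − cos²(π/147)) = sin(π/147) ≈ 0.021370.
Then 2/(1+√(1−ρ_J²)) = 2/(1+0.021370); ω* = 2/1.021370 = 1.95815.
Hence ρ(B_{ω*}) = 1.95815 − 1 = 0.95815.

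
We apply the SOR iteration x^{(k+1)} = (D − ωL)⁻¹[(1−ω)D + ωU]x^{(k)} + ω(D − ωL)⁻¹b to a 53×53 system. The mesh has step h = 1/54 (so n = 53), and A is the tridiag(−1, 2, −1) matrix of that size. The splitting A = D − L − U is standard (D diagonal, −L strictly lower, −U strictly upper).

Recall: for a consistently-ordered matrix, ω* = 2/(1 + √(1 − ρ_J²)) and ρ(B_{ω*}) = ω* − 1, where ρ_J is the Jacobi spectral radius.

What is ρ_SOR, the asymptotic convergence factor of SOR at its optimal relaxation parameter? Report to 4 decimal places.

ρ_SOR = 0.8901

With n=53, ρ(Jacobi) = cos(π/54) = 0.9983.
root = sin(π/54) = 0.05814  (since 1−cos² = sin²).
ω* = 2/(1 + 0.05814) = 2/1.05814 = 1.8901.
ρ_SOR = ω* − 1 = 1.8901 − 1 = 0.8901.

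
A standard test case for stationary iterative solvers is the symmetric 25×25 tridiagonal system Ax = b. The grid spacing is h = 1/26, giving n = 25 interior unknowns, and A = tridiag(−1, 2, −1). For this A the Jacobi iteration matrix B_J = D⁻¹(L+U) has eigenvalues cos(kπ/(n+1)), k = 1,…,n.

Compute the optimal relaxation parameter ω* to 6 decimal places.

n=25: λ(B_J) = 1 − λ(A)/2 = cos(kπ/26); k=1 gives ρ_J = 0.992709.
√(1 − cos²(π/26)) = sin(π/26) ≈ 0.1205367.
Then 2/(1+√(1−ρ_J²)) = 2/(1+0.1205367); ω* = 2/1.1205367 = 1.784859.
ρ_SOR = ω* − 1 = 1.784859 − 1 = 0.784859.

ω* = 1.784859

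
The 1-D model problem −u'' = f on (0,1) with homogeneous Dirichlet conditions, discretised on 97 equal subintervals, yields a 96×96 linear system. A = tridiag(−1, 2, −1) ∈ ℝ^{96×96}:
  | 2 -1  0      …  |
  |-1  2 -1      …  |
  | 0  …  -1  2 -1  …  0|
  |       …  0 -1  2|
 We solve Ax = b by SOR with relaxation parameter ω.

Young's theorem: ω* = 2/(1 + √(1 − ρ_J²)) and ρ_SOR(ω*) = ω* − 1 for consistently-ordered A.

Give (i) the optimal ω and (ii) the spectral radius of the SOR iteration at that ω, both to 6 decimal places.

ω* = 1.937268, ρ_SOR = 0.937268

[ρ_J] n=96: ρ(B_J) = cos(π/(n+1)) = cos(π/97) = 0.999476.
1 − cos²(π/97) = sin²(π/97) ⇒ √(1−ρ_J²) = sin(π/97) = 0.0323819.
ω* = 2 / (1 + 0.0323819) = 2 / 1.0323819 ≈ 1.937268.
At ω = 1.937268 every |λ(B_ω)| = ω−1, so ρ_SOR = 0.937268.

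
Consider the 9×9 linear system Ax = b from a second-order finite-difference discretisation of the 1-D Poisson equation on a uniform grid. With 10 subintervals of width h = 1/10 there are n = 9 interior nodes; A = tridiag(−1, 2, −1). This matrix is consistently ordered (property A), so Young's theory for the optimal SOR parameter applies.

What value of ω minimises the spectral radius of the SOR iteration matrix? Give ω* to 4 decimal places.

[ρ_J] n=9: ρ(B_J) = cos(π/(n+1)) = cos(π/10) = 0.9511.
√(1 − cos²(π/10)) = sin(π/10) ≈ 0.30902.
ω* = 2/(1+0.30902) = 1.5279
ρ_SOR = ω* − 1 = 1.5279 − 1 = 0.5279.

ω* = 1.5279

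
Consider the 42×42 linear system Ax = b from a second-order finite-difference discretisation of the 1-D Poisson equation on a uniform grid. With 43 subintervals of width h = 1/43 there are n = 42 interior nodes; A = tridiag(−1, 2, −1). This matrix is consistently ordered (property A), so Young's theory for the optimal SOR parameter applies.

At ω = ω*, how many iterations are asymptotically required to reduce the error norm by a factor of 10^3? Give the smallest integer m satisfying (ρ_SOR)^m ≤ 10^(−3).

n=42: λ(B_J) = 1 − λ(A)/2 = cos(kπ/43); k=1 gives ρ_J = 0.9973323.
1 − cos²(π/43) = sin²(π/43) ⇒ √(1−ρ_J²) = sin(π/43) = 0.0729953.
Young: ω* = 2/(1+√(1−ρ_J²)) = 2/(1+0.0729953) = 2/1.0729953 = 1.8639411.
ρ_SOR = ω* − 1 = 1.8639411 − 1 = 0.8639411.
(0.8639411)^m ≤ 10^{−3}  ⇒  m·ln(0.8639411) ≤ −3·ln10  ⇒  m ≥ 47.232  ⇒  m = 48

m = 48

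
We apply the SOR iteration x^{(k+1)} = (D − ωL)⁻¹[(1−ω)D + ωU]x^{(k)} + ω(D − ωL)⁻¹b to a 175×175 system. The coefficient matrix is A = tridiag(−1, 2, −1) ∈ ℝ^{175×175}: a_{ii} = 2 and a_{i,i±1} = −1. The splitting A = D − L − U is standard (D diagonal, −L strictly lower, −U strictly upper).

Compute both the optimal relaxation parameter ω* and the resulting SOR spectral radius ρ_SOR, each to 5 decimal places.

ω* = 1.96493, ρ_SOR = 0.96493

½·tridiag(1,0,1) at n=175: λ_k = cos(kπ/176); max |λ| at k=1 ⇒ ρ_J = cos(π/176) ≈ 0.99984.
1 − cos²(π/176) = sin²(π/176) ⇒ √(1−ρ_J²) = sin(π/176) = 0.017849.
ω* = 2/(1 + 0.017849) = 2/1.017849 = 1.96493.
ρ_SOR = ω* − 1 = 1.96493 − 1 = 0.96493.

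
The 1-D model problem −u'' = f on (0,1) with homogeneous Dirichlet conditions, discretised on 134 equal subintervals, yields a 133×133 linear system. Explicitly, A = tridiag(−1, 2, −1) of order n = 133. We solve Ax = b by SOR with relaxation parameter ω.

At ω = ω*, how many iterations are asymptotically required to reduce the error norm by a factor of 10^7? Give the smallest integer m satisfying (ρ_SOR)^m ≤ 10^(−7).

m = 344

spectrum of D⁻¹(L+U) = {cos(kπ/134) : 1≤k≤133}; ρ_J = cos(π/134) = 0.9997252.
√(1−ρ_J²) = |sin(π/134)| = 0.0234426
ω* = 2/(1+0.0234426) = 1.9541887
Hence ρ(B_{ω*}) = 1.9541887 − 1 = 0.9541887.
(0.9541887)^m ≤ 10^{−7}  ⇒  m·ln(0.9541887) ≤ −7·ln10  ⇒  m ≥ 343.715  ⇒  m = 344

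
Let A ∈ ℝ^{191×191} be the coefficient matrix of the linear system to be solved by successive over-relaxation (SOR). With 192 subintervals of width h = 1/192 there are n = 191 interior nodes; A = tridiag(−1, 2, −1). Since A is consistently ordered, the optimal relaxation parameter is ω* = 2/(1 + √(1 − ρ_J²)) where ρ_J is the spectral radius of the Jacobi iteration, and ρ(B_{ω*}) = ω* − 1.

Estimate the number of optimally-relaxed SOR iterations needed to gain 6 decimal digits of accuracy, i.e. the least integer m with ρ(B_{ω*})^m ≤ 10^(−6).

m = 423

spectrum of D⁻¹(L+U) = {cos(kπ/192) : 1≤k≤191}; ρ_J = cos(π/192) = 0.9998661.
√(1−ρ_J²) simplifies to sin(π/192) = 0.0163617.
So ω* = 2/1.0163617 = 1.9678034 (Young).
ρ_SOR = ω* − 1 = 1.9678034 − 1 = 0.9678034.
Need (0.9678034)^m ≤ 10^(−6): m ≥ 6·ln10/|ln 0.9678034| = 13.8155/0.0327263 = 422.153 ⇒ m = 423.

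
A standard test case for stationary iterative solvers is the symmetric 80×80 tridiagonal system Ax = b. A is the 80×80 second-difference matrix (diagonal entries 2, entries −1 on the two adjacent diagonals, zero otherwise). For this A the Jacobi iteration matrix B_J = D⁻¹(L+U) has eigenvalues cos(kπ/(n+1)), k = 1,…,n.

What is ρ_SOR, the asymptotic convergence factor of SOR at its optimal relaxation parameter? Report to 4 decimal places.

ρ_SOR = 0.9253

With n=80, ρ(Jacobi) = cos(π/81) = 0.9992.
1 − cos²(π/81) = sin²(π/81) ⇒ √(1−ρ_J²) = sin(π/81) = 0.03878.
ω* = 2 / (1 + 0.03878) = 2 / 1.03878 ≈ 1.9253.
ρ_SOR = ω* − 1 = 1.9253 − 1 = 0.9253.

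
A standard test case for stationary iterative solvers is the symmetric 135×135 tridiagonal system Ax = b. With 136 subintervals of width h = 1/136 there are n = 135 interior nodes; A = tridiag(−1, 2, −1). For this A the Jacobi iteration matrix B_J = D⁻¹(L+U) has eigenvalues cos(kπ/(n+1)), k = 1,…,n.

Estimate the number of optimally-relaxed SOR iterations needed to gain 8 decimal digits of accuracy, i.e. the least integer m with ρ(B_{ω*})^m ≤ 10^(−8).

B_J for the 135×135 system has eigenvalues cos(kπ/136); ρ_J = cos(π/136) = 0.9997332.
√(1−ρ_J²) simplifies to sin(π/136) = 0.0230979.
ω* = 2/(1 + 0.0230979) = 2/1.0230979 = 1.9548471.
ρ_SOR = ω* − 1 ≈ 0.9548471.
(0.9548471)^m ≤ 10^{−8}  ⇒  m·ln(0.9548471) ≤ −8·ln10  ⇒  m ≥ 398.681  ⇒  m = 399

m = 399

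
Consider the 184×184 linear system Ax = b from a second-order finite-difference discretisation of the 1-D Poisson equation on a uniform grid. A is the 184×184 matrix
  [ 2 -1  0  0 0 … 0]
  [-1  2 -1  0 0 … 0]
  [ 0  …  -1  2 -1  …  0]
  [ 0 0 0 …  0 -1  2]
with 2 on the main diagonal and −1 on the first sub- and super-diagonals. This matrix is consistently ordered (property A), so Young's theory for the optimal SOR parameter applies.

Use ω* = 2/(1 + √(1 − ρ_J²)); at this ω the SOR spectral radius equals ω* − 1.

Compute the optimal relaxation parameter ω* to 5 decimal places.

ω* = 1.96661

spectrum of D⁻¹(L+U) = {cos(kπ/185) : 1≤k≤184}; ρ_J = cos(π/185) = 0.99986.
√(1−ρ_J²) simplifies to sin(π/185) = 0.016981.
So ω* = 2/1.016981 = 1.96661 (Young).
and ρ(B_{ω*}) = 1.96661 − 1 = 0.96661.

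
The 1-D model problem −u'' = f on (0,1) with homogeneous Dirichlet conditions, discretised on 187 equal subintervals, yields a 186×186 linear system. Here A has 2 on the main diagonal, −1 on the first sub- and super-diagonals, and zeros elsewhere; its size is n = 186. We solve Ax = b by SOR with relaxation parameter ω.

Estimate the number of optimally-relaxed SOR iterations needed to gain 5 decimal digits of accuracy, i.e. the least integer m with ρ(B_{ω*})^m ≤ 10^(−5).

With n=186, ρ(Jacobi) = cos(π/187) = 0.9998589.
√(1−ρ_J²) = |sin(π/187)| = 0.0167992
[ω*] 2 ÷ (1 + 0.0167992) = 2 ÷ 1.0167992 = 1.9669567.
At ω = 1.9669567 every |λ(B_ω)| = ω−1, so ρ_SOR = 0.9669567.
m ≥ 5·ln10 / (−ln 0.9669567) = 342.630; smallest integer m = 343.

m = 343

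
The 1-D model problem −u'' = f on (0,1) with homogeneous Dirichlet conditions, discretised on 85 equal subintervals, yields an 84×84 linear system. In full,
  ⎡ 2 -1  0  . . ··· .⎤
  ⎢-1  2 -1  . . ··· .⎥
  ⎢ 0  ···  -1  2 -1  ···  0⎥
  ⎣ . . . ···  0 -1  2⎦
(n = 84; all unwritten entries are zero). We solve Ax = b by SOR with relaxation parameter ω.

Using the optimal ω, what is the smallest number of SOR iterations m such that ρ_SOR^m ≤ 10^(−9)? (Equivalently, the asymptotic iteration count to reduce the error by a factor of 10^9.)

m = 281

With n=84, ρ(Jacobi) = cos(π/85) = 0.9993171.
√(1−ρ_J²) simplifies to sin(π/85) = 0.0369515.
ω* = 2/(1 + 0.0369515) = 2/1.0369515 = 1.9287305.
[ρ_SOR] ω* − 1 = 0.9287305.
Need (0.9287305)^m ≤ 10^(−9): m ≥ 9·ln10/|ln 0.9287305| = 20.7233/0.0739367 = 280.284 ⇒ m = 281.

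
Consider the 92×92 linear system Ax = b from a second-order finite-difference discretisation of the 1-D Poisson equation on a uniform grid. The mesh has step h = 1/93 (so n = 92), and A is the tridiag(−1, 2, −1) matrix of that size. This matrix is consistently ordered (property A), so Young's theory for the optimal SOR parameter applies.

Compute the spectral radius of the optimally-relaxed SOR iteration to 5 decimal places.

ρ_SOR = 0.93466

n=92: λ(B_J) = 1 − λ(A)/2 = cos(kπ/93); k=1 gives ρ_J = 0.99943.
√(1−ρ_J²) = |sin(π/93)| = 0.033774
ω* = 2 / (1 + 0.033774) = 2 / 1.033774 ≈ 1.93466.
Hence ρ(B_{ω*}) = 1.93466 − 1 = 0.93466.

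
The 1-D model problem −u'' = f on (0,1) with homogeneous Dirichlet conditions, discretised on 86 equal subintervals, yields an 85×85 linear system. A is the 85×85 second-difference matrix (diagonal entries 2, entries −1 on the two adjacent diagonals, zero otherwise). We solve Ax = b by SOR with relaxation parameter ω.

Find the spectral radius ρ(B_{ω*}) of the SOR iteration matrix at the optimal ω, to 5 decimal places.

B_J for the 85×85 system has eigenvalues cos(kπ/86); ρ_J = cos(π/86) = 0.99933.
√(1−ρ_J²) simplifies to sin(π/86) = 0.036522.
So ω* = 2/1.036522 = 1.92953 (Young).
and ρ(B_{ω*}) = 1.92953 − 1 = 0.92953.

ρ_SOR = 0.92953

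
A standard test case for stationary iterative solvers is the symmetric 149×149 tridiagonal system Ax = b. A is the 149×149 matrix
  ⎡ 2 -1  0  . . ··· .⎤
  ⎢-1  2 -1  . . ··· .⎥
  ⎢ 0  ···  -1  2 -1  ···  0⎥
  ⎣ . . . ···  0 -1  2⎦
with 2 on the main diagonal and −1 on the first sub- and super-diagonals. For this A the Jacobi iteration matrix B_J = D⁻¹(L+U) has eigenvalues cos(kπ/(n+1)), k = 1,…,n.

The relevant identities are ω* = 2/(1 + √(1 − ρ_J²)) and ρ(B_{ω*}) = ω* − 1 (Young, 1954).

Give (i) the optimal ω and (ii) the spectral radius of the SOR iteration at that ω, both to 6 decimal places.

With n=149, ρ(Jacobi) = cos(π/150) = 0.999781.
1 − cos²(π/150) = sin²(π/150) ⇒ √(1−ρ_J²) = sin(π/150) = 0.0209424.
Young: ω* = 2/(1+√(1−ρ_J²)) = 2/(1+0.0209424) = 2/1.0209424 = 1.958974.
and ρ(B_{ω*}) = 1.958974 − 1 = 0.958974.

ω* = 1.958974, ρ_SOR = 0.958974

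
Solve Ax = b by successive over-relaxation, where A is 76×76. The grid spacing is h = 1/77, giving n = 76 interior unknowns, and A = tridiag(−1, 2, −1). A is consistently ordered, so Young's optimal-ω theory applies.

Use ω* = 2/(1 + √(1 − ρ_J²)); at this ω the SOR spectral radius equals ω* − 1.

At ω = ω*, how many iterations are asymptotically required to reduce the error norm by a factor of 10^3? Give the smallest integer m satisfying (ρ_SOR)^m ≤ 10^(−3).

ρ_J = max_k |cos(kπ/77)| = cos(π/77) = 0.9991678
√(1−ρ_J²) simplifies to sin(π/77) = 0.0407886.
ω* = 2/(1 + 0.0407886) = 2/1.0407886 = 1.9216198.
At ω = 1.9216198 every |λ(B_ω)| = ω−1, so ρ_SOR = 0.9216198.
Need (0.9216198)^m ≤ 10^(−3): m ≥ 3·ln10/|ln 0.9216198| = 6.90776/0.0816225 = 84.631 ⇒ m = 85.

m = 85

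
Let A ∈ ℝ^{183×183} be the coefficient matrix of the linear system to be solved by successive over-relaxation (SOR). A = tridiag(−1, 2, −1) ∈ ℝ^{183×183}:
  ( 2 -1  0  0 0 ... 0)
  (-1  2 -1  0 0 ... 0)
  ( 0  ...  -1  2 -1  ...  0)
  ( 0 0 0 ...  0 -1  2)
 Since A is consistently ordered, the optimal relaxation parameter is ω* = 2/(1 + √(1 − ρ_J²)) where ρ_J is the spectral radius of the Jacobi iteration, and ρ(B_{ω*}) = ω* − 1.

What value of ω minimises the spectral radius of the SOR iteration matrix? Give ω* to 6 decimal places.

With n=183, ρ(Jacobi) = cos(π/184) = 0.999854.
1 − cos²(π/184) = sin²(π/184) ⇒ √(1−ρ_J²) = sin(π/184) = 0.0170730.
So ω* = 2/1.0170730 = 1.966427 (Young).
Hence ρ(B_{ω*}) = 1.966427 − 1 = 0.966427.

ω* = 1.966427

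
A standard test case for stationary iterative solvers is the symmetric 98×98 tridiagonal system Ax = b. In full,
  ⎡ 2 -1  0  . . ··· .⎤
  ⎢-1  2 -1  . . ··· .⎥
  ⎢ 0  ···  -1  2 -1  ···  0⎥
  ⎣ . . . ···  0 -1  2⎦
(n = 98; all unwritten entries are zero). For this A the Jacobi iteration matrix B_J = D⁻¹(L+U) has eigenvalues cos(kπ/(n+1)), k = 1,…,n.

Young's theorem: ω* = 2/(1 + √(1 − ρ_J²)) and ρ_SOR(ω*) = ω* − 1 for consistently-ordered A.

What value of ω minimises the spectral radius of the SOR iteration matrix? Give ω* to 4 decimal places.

½·tridiag(1,0,1) at n=98: λ_k = cos(kπ/99); max |λ| at k=1 ⇒ ρ_J = cos(π/99) ≈ 0.9995.
√(1−ρ_J²) simplifies to sin(π/99) = 0.03173.
ω* = 2/(1+0.03173) = 1.9385
ρ(B_{ω*}) = ω*−1 = 0.9385

ω* = 1.9385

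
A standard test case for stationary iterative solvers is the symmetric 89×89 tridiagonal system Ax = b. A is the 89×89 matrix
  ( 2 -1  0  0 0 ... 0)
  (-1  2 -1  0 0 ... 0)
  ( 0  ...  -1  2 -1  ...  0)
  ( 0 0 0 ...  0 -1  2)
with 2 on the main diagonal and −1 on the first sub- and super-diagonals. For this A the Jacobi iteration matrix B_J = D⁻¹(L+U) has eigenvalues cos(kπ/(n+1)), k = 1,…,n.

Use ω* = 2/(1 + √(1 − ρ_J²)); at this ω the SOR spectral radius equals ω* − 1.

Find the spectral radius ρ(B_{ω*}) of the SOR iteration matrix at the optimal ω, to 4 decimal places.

½·tridiag(1,0,1) at n=89: λ_k = cos(kπ/90); max |λ| at k=1 ⇒ ρ_J = cos(π/90) ≈ 0.9994.
√(1−ρ_J²) simplifies to sin(π/90) = 0.03490.
ω* = 2/(1 + 0.03490) = 2/1.03490 = 1.9326.
ρ(B_{ω*}) = ω*−1 = 0.9326

ρ_SOR = 0.9326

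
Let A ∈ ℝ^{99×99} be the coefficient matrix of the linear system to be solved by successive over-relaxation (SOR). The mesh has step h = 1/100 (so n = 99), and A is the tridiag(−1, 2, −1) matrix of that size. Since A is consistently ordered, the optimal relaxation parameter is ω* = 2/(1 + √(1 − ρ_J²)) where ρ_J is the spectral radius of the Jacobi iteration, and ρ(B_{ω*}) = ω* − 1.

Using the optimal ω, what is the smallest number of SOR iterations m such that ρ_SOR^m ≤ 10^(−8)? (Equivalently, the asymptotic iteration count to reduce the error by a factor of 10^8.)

spectrum of D⁻¹(L+U) = {cos(kπ/100) : 1≤k≤99}; ρ_J = cos(π/100) = 0.9995066.
root = sin(π/100) = 0.0314108  (since 1−cos² = sin²).
Young: ω* = 2/(1+√(1−ρ_J²)) = 2/(1+0.0314108) = 2/1.0314108 = 1.9390916.
[ρ_SOR] ω* − 1 = 0.9390916.
ρ_SOR^m ≤ 10^(−8) ⇔ m ≥ 8·ln10/(−ln 0.9390916) = 18.4207/0.0628423 = 293.126; m = ⌈293.126⌉ = 294.

m = 294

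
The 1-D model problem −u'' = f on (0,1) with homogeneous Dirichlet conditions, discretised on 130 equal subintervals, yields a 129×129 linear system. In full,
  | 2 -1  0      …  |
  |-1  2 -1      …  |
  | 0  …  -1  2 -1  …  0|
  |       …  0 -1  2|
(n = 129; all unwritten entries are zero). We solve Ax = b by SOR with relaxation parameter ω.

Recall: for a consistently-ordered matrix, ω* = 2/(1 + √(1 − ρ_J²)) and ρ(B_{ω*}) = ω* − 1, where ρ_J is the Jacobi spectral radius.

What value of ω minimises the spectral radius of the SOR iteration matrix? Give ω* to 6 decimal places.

ω* = 1.952813

½·tridiag(1,0,1) at n=129: λ_k = cos(kπ/130); max |λ| at k=1 ⇒ ρ_J = cos(π/130) ≈ 0.999708.
√(1 − cos²(π/130)) = sin(π/130) ≈ 0.0241637.
[ω*] 2 ÷ (1 + 0.0241637) = 2 ÷ 1.0241637 = 1.952813.
ρ(B_{ω*}) = ω*−1 = 0.952813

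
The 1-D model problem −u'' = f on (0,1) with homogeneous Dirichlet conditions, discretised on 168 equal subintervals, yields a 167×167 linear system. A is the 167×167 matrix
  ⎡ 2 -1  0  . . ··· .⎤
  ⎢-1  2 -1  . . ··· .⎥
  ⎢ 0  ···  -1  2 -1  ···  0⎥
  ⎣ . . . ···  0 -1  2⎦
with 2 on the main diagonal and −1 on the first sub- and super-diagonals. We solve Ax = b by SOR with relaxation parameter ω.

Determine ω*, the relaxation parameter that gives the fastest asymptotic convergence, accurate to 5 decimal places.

ρ_J = max_k |cos(kπ/168)| = cos(π/168) = 0.99983
√(1−ρ_J²) = |sin(π/168)| = 0.018699
ω* = 2/(1+0.018699) = 1.96329
ρ(B_{ω*}) = ω*−1 = 0.96329

ω* = 1.96329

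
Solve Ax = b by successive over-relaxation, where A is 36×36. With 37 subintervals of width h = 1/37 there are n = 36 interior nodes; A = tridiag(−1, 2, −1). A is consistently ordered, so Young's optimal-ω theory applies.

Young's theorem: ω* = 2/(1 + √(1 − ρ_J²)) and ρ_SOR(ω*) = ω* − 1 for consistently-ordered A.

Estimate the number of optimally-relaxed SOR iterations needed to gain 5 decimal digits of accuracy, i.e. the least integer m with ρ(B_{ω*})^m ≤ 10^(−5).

m = 68

[ρ_J] n=36: ρ(B_J) = cos(π/(n+1)) = cos(π/37) = 0.9963975.
√(1 − cos²(π/37)) = sin(π/37) ≈ 0.0848059.
ω* = 2/(1+0.0848059) = 1.8436478
ρ(B_{ω*}) = ω*−1 = 0.8436478
ρ_SOR^m ≤ 10^(−5) ⇔ m ≥ 5·ln10/(−ln 0.8436478) = 11.5129/0.17002 = 67.715; m = ⌈67.715⌉ = 68.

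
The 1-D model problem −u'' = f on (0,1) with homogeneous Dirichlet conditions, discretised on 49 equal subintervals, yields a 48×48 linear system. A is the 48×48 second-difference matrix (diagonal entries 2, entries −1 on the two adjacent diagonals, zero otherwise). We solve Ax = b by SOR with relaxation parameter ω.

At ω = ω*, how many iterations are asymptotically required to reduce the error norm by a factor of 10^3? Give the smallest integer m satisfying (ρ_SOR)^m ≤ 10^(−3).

m = 54

[ρ_J] n=48: ρ(B_J) = cos(π/(n+1)) = cos(π/49) = 0.9979454.
root = sin(π/49) = 0.0640702  (since 1−cos² = sin²).
[ω*] 2 ÷ (1 + 0.0640702) = 2 ÷ 1.0640702 = 1.8795752.
ρ_SOR = ω* − 1 = 1.8795752 − 1 = 0.8795752.
3·ln10 = 6.90776; −ln(0.8795752) = 0.128316; m = ⌈6.90776/0.128316⌉ = ⌈53.834⌉ = 54.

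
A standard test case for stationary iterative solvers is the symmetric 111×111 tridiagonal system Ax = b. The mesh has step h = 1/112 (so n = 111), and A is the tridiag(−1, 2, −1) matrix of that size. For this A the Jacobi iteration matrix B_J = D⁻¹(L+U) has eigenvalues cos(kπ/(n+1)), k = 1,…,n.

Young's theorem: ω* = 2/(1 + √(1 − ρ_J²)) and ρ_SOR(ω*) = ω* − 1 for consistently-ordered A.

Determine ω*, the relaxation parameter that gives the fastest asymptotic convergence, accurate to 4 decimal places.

B_J for the 111×111 system has eigenvalues cos(kπ/112); ρ_J = cos(π/112) = 0.9996.
√(1−ρ_J²) simplifies to sin(π/112) = 0.02805.
ω* = 2/(1 + 0.02805) = 2/1.02805 = 1.9454.
and ρ(B_{ω*}) = 1.9454 − 1 = 0.9454.

ω* = 1.9454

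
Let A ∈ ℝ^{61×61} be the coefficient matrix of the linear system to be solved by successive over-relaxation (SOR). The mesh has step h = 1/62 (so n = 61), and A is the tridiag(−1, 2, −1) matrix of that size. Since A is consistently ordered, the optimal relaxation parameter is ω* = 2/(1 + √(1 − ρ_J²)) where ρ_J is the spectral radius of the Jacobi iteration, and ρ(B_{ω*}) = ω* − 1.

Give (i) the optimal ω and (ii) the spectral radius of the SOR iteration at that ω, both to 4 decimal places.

B_J for the 61×61 system has eigenvalues cos(kπ/62); ρ_J = cos(π/62) = 0.9987.
√(1−ρ_J²) = |sin(π/62)| = 0.05065
Young: ω* = 2/(1+√(1−ρ_J²)) = 2/(1+0.05065) = 2/1.05065 = 1.9036.
At ω = 1.9036 every |λ(B_ω)| = ω−1, so ρ_SOR = 0.9036.

ω* = 1.9036, ρ_SOR = 0.9036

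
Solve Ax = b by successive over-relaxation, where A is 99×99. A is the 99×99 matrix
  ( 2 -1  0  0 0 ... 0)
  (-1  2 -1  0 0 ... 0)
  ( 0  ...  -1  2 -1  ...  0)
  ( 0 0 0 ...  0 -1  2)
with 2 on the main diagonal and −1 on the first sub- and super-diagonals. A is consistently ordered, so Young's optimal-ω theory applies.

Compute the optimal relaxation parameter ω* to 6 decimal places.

ω* = 1.939092

With n=99, ρ(Jacobi) = cos(π/100) = 0.999507.
√(1 − cos²(π/100)) = sin(π/100) ≈ 0.0314108.
So ω* = 2/1.0314108 = 1.939092 (Young).
ρ_SOR = ω* − 1 ≈ 0.939092.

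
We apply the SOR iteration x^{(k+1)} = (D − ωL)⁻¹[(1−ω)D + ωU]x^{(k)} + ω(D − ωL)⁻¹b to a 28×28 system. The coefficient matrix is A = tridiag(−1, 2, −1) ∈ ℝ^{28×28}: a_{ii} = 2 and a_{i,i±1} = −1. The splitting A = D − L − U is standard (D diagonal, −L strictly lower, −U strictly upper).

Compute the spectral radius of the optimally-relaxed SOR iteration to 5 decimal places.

B_J for the 28×28 system has eigenvalues cos(kπ/29); ρ_J = cos(π/29) = 0.99414.
√(1−ρ_J²) = |sin(π/29)| = 0.108119
ω* = 2/(1 + 0.108119) = 2/1.108119 = 1.80486.
and ρ(B_{ω*}) = 1.80486 − 1 = 0.80486.

ρ_SOR = 0.80486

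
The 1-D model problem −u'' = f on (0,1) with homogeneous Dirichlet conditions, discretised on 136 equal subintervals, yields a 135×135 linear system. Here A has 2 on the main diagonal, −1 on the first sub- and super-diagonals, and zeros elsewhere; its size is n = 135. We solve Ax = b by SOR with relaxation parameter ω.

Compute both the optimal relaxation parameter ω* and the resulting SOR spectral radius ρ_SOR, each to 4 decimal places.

½·tridiag(1,0,1) at n=135: λ_k = cos(kπ/136); max |λ| at k=1 ⇒ ρ_J = cos(π/136) ≈ 0.9997.
√(1−ρ_J²) simplifies to sin(π/136) = 0.02310.
ω* = 2/(1+0.02310) = 1.9548
ρ(B_{ω*}) = ω*−1 = 0.9548

ω* = 1.9548, ρ_SOR = 0.9548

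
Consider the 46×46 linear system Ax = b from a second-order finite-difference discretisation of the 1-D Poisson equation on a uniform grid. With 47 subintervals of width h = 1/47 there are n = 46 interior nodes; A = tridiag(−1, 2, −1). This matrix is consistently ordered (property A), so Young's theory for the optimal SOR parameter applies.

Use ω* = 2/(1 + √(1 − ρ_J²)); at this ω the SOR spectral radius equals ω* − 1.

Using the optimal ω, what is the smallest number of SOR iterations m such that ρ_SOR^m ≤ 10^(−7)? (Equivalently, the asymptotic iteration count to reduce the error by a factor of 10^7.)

m = 121

n=46: λ(B_J) = 1 − λ(A)/2 = cos(kπ/47); k=1 gives ρ_J = 0.9977669.
√(1−ρ_J²) simplifies to sin(π/47) = 0.0667926.
ω* = 2/(1+0.0667926) = 1.8747787
ρ_SOR = ω* − 1 ≈ 0.8747787.
m ≥ 7·ln10 / (−ln 0.8747787) = 120.479; smallest integer m = 121.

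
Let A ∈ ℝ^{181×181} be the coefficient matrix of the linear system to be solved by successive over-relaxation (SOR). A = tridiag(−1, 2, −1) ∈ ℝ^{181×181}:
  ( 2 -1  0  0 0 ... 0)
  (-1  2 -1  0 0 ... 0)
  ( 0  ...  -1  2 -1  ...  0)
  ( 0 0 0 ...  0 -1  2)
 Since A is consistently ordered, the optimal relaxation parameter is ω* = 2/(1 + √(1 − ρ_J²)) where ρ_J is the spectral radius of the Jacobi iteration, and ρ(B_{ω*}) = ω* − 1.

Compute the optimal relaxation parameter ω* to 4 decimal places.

ω* = 1.9661

n=181: λ(B_J) = 1 − λ(A)/2 = cos(kπ/182); k=1 gives ρ_J = 0.9999.
√(1−ρ_J²) simplifies to sin(π/182) = 0.01726.
Then 2/(1+√(1−ρ_J²)) = 2/(1+0.01726); ω* = 2/1.01726 = 1.9661.
and ρ(B_{ω*}) = 1.9661 − 1 = 0.9661.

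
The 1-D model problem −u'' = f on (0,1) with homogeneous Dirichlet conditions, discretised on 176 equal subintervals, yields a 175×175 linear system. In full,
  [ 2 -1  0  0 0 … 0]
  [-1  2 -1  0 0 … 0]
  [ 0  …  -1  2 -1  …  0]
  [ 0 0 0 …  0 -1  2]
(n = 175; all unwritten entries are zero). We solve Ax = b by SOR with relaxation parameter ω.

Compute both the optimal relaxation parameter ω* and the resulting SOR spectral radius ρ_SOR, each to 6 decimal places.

B_J for the 175×175 system has eigenvalues cos(kπ/176); ρ_J = cos(π/176) = 0.999841.
√(1 − cos²(π/176)) = sin(π/176) ≈ 0.0178490.
[ω*] 2 ÷ (1 + 0.0178490) = 2 ÷ 1.0178490 = 1.964928.
ρ_SOR = ω* − 1 ≈ 0.964928.

ω* = 1.964928, ρ_SOR = 0.964928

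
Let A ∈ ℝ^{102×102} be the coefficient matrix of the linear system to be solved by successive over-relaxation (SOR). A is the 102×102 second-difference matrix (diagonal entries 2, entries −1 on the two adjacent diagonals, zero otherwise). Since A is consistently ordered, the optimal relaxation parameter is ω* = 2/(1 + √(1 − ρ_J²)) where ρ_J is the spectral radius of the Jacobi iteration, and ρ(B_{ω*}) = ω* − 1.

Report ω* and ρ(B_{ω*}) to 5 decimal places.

ω* = 1.94081, ρ_SOR = 0.94081

ρ_J = max_k |cos(kπ/103)| = cos(π/103) = 0.99953
1 − cos²(π/103) = sin²(π/103) ⇒ √(1−ρ_J²) = sin(π/103) = 0.030496.
ω* = 2 / (1 + 0.030496) = 2 / 1.030496 ≈ 1.94081.
ρ_SOR = ω* − 1 ≈ 0.94081.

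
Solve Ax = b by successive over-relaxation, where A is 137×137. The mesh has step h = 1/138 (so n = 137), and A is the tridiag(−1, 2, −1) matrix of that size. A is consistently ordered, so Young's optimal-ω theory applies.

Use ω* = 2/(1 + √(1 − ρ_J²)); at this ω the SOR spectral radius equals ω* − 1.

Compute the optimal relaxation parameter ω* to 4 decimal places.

B_J for the 137×137 system has eigenvalues cos(kπ/138); ρ_J = cos(π/138) = 0.9997.
1 − cos²(π/138) = sin²(π/138) ⇒ √(1−ρ_J²) = sin(π/138) = 0.02276.
ω* = 2/(1+0.02276) = 1.9555
ρ_SOR = ω* − 1 ≈ 0.9555.

ω* = 1.9555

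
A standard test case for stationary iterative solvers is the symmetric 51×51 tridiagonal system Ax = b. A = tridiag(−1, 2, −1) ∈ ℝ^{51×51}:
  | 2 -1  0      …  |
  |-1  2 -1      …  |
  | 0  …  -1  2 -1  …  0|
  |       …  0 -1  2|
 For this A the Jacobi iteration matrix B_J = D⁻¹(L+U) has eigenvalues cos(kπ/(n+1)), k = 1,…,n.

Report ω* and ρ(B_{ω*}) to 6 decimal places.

ω* = 1.886119, ρ_SOR = 0.886119

With n=51, ρ(Jacobi) = cos(π/52) = 0.998176.
1 − cos²(π/52) = sin²(π/52) ⇒ √(1−ρ_J²) = sin(π/52) = 0.0603785.
So ω* = 2/1.0603785 = 1.886119 (Young).
ρ_SOR = ω* − 1 = 1.886119 − 1 = 0.886119.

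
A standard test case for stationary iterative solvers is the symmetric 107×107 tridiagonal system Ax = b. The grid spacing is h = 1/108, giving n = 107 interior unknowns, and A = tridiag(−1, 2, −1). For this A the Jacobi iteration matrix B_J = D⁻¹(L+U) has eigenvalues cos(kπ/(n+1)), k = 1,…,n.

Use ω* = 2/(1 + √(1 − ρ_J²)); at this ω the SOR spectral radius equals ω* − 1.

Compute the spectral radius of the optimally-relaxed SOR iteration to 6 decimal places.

ρ_SOR = 0.943475

B_J for the 107×107 system has eigenvalues cos(kπ/108); ρ_J = cos(π/108) = 0.999577.
1 − cos²(π/108) = sin²(π/108) ⇒ √(1−ρ_J²) = sin(π/108) = 0.0290847.
ω* = 2/(1 + 0.0290847) = 2/1.0290847 = 1.943475.
and ρ(B_{ω*}) = 1.943475 − 1 = 0.943475.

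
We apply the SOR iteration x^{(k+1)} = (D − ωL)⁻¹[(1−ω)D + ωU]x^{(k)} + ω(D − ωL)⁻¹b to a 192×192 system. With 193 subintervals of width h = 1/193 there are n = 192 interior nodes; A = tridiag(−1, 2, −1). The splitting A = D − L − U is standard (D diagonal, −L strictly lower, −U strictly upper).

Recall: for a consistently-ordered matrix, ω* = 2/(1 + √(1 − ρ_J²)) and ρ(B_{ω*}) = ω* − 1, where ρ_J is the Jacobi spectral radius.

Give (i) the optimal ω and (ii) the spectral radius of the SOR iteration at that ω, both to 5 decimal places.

ω* = 1.96797, ρ_SOR = 0.96797

[ρ_J] n=192: ρ(B_J) = cos(π/(n+1)) = cos(π/193) = 0.99987.
√(1−ρ_J²) simplifies to sin(π/193) = 0.016277.
Young: ω* = 2/(1+√(1−ρ_J²)) = 2/(1+0.016277) = 2/1.016277 = 1.96797.
ρ_SOR = ω* − 1 = 1.96797 − 1 = 0.96797.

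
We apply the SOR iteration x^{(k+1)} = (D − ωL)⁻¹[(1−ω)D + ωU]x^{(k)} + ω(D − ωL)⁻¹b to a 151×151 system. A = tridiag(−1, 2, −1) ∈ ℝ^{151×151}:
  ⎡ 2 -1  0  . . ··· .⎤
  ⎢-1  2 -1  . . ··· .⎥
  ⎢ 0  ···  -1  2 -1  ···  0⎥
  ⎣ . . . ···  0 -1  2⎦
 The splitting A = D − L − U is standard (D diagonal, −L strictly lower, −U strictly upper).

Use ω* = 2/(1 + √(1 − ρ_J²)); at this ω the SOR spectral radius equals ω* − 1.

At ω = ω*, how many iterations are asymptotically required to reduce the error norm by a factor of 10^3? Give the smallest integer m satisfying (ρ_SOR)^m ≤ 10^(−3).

ρ_J = max_k |cos(kπ/152)| = cos(π/152) = 0.9997864
1 − cos²(π/152) = sin²(π/152) ⇒ √(1−ρ_J²) = sin(π/152) = 0.0206669.
So ω* = 2/1.0206669 = 1.9595031 (Young).
[ρ_SOR] ω* − 1 = 0.9595031.
ρ_SOR^m ≤ 10^(−3) ⇔ m ≥ 3·ln10/(−ln 0.9595031) = 6.90776/0.0413397 = 167.097; m = ⌈167.097⌉ = 168.

m = 168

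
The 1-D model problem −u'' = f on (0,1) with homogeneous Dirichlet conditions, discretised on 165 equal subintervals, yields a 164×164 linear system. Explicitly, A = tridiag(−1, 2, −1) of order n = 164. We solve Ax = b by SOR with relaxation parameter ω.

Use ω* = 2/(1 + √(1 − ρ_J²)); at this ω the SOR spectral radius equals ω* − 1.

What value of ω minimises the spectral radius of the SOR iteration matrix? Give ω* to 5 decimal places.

spectrum of D⁻¹(L+U) = {cos(kπ/165) : 1≤k≤164}; ρ_J = cos(π/165) = 0.99982.
√(1−ρ_J²) = |sin(π/165)| = 0.019039
ω* = 2 / (1 + 0.019039) = 2 / 1.019039 ≈ 1.96263.
and ρ(B_{ω*}) = 1.96263 − 1 = 0.96263.

ω* = 1.96263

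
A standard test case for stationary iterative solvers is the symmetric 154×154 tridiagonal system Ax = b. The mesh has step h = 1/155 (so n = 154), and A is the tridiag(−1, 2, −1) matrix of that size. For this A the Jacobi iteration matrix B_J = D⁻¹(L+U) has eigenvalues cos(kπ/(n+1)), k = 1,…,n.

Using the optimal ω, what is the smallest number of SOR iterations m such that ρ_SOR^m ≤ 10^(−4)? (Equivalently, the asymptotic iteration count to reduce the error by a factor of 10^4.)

B_J for the 154×154 system has eigenvalues cos(kπ/155); ρ_J = cos(π/155) = 0.9997946.
√(1−ρ_J²) simplifies to sin(π/155) = 0.0202670.
Then 2/(1+√(1−ρ_J²)) = 2/(1+0.0202670); ω* = 2/1.0202670 = 1.9602712.
ρ_SOR = ω* − 1 ≈ 0.9602712.
4·ln10 = 9.21034; −ln(0.9602712) = 0.0405395; m = ⌈9.21034/0.0405395⌉ = ⌈227.194⌉ = 228.

m = 228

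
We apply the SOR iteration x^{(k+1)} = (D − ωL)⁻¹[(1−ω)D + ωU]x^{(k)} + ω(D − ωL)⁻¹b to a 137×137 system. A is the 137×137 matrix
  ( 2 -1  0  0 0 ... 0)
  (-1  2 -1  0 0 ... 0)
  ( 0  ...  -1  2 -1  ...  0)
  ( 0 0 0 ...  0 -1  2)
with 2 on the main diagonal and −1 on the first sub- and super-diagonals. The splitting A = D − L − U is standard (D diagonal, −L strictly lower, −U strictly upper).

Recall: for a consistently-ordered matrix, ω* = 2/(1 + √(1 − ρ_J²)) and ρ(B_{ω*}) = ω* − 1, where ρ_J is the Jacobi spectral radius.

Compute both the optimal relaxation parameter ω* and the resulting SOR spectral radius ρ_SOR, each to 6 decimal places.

ω* = 1.955487, ρ_SOR = 0.955487

With n=137, ρ(Jacobi) = cos(π/138) = 0.999741.
√(1−ρ_J²) simplifies to sin(π/138) = 0.0227632.
ω* = 2/(1+0.0227632) = 1.955487
[ρ_SOR] ω* − 1 = 0.955487.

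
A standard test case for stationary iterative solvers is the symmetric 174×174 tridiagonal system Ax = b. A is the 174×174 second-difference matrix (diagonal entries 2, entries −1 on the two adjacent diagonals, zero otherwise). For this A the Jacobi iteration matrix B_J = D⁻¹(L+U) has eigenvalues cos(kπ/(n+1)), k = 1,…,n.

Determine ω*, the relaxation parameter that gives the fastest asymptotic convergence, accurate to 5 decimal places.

ω* = 1.96473

[ρ_J] n=174: ρ(B_J) = cos(π/(n+1)) = cos(π/175) = 0.99984.
√(1−ρ_J²) = |sin(π/175)| = 0.017951
Young: ω* = 2/(1+√(1−ρ_J²)) = 2/(1+0.017951) = 2/1.017951 = 1.96473.
ρ_SOR = ω* − 1 ≈ 0.96473.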